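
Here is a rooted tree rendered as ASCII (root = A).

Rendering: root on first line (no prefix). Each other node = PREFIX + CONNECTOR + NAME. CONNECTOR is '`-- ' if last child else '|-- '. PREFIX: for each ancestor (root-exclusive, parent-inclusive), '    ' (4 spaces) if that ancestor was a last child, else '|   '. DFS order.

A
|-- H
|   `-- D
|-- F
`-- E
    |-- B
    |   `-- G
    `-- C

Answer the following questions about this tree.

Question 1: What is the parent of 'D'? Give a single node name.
Answer: H

Derivation:
Scan adjacency: D appears as child of H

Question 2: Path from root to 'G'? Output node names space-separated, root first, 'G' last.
Walk down from root: A -> E -> B -> G

Answer: A E B G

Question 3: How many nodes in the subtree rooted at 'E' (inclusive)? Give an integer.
Answer: 4

Derivation:
Subtree rooted at E contains: B, C, E, G
Count = 4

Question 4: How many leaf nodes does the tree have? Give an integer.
Answer: 4

Derivation:
Leaves (nodes with no children): C, D, F, G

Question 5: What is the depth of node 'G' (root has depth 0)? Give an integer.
Answer: 3

Derivation:
Path from root to G: A -> E -> B -> G
Depth = number of edges = 3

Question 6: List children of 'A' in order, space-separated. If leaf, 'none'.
Answer: H F E

Derivation:
Node A's children (from adjacency): H, F, E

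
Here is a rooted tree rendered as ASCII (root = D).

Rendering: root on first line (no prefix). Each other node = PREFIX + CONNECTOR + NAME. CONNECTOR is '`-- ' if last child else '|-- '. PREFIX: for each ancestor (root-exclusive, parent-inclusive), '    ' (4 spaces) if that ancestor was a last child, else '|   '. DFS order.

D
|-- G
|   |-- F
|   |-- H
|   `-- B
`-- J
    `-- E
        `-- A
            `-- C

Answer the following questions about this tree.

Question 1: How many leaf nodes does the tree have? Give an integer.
Answer: 4

Derivation:
Leaves (nodes with no children): B, C, F, H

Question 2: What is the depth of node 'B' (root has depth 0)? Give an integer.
Answer: 2

Derivation:
Path from root to B: D -> G -> B
Depth = number of edges = 2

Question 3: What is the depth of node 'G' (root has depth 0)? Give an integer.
Path from root to G: D -> G
Depth = number of edges = 1

Answer: 1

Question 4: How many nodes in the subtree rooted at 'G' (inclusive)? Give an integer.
Answer: 4

Derivation:
Subtree rooted at G contains: B, F, G, H
Count = 4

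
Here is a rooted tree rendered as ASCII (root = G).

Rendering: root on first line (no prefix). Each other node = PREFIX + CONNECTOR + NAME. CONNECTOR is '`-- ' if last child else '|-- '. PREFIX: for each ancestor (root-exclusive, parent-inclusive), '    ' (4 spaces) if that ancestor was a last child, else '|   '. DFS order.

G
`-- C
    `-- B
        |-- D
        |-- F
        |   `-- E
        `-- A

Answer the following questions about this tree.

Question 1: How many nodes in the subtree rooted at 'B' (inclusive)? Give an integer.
Subtree rooted at B contains: A, B, D, E, F
Count = 5

Answer: 5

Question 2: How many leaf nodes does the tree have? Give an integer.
Answer: 3

Derivation:
Leaves (nodes with no children): A, D, E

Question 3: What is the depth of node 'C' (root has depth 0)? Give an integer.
Answer: 1

Derivation:
Path from root to C: G -> C
Depth = number of edges = 1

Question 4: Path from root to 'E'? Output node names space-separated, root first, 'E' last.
Answer: G C B F E

Derivation:
Walk down from root: G -> C -> B -> F -> E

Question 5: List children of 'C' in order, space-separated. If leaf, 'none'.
Answer: B

Derivation:
Node C's children (from adjacency): B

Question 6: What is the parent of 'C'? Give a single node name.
Scan adjacency: C appears as child of G

Answer: G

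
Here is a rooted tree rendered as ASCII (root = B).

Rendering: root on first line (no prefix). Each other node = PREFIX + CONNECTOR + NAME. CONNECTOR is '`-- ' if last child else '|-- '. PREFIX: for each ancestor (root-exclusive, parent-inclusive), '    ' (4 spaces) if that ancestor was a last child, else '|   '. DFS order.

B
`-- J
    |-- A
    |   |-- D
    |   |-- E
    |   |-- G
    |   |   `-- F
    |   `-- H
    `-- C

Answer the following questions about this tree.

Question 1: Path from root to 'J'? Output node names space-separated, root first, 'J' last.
Walk down from root: B -> J

Answer: B J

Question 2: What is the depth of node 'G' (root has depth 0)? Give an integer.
Answer: 3

Derivation:
Path from root to G: B -> J -> A -> G
Depth = number of edges = 3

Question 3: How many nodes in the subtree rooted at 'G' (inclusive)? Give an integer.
Subtree rooted at G contains: F, G
Count = 2

Answer: 2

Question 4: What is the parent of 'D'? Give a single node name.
Answer: A

Derivation:
Scan adjacency: D appears as child of A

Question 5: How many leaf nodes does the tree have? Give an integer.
Answer: 5

Derivation:
Leaves (nodes with no children): C, D, E, F, H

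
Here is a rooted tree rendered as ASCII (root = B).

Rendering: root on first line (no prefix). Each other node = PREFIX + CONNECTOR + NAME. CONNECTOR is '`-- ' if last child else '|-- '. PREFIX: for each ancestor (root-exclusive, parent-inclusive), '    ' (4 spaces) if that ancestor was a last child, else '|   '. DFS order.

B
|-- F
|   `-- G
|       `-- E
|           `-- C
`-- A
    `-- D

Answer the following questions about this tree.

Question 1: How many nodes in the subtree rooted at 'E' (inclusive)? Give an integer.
Subtree rooted at E contains: C, E
Count = 2

Answer: 2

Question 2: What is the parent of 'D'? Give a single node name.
Answer: A

Derivation:
Scan adjacency: D appears as child of A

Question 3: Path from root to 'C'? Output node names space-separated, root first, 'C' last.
Answer: B F G E C

Derivation:
Walk down from root: B -> F -> G -> E -> C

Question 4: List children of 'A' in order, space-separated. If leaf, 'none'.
Answer: D

Derivation:
Node A's children (from adjacency): D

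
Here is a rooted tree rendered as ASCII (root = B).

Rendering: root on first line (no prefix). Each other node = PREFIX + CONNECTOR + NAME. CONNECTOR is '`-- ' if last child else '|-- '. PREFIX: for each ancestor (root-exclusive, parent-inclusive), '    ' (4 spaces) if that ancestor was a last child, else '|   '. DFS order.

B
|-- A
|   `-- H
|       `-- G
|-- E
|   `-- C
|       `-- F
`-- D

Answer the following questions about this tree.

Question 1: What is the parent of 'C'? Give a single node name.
Scan adjacency: C appears as child of E

Answer: E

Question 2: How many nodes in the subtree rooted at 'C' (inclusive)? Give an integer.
Answer: 2

Derivation:
Subtree rooted at C contains: C, F
Count = 2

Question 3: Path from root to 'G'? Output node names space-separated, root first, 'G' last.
Walk down from root: B -> A -> H -> G

Answer: B A H G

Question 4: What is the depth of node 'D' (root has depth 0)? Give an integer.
Answer: 1

Derivation:
Path from root to D: B -> D
Depth = number of edges = 1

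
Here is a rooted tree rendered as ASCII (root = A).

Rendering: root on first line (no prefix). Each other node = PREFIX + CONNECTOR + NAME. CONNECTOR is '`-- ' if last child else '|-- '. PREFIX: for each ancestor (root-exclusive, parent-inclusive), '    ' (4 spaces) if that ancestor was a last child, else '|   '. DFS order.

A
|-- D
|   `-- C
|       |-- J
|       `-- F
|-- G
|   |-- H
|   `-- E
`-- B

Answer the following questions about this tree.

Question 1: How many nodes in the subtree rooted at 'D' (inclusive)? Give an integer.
Subtree rooted at D contains: C, D, F, J
Count = 4

Answer: 4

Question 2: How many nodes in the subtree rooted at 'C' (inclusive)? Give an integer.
Answer: 3

Derivation:
Subtree rooted at C contains: C, F, J
Count = 3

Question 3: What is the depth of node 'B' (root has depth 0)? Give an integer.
Answer: 1

Derivation:
Path from root to B: A -> B
Depth = number of edges = 1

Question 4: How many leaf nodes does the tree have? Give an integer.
Answer: 5

Derivation:
Leaves (nodes with no children): B, E, F, H, J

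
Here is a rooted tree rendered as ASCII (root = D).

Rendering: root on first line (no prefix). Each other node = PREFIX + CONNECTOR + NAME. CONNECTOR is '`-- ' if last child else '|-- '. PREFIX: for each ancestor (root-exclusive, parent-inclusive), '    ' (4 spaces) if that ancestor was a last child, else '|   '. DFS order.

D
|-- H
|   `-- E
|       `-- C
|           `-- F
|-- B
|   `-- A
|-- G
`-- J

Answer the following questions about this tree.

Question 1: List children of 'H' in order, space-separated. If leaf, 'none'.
Node H's children (from adjacency): E

Answer: E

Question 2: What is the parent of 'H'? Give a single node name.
Scan adjacency: H appears as child of D

Answer: D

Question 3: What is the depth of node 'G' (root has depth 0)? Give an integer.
Answer: 1

Derivation:
Path from root to G: D -> G
Depth = number of edges = 1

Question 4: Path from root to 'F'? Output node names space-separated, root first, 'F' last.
Answer: D H E C F

Derivation:
Walk down from root: D -> H -> E -> C -> F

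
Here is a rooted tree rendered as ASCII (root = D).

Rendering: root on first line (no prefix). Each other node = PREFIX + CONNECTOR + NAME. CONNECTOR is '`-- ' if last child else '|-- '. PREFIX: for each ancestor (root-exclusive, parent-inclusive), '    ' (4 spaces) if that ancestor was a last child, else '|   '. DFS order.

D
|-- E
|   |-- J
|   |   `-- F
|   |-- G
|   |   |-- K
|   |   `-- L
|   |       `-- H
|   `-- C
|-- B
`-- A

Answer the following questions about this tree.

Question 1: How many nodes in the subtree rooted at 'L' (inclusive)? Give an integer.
Answer: 2

Derivation:
Subtree rooted at L contains: H, L
Count = 2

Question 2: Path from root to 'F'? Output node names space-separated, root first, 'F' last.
Walk down from root: D -> E -> J -> F

Answer: D E J F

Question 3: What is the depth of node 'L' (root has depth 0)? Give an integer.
Answer: 3

Derivation:
Path from root to L: D -> E -> G -> L
Depth = number of edges = 3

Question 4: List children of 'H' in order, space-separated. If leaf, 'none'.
Answer: none

Derivation:
Node H's children (from adjacency): (leaf)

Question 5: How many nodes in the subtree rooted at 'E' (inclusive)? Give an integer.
Answer: 8

Derivation:
Subtree rooted at E contains: C, E, F, G, H, J, K, L
Count = 8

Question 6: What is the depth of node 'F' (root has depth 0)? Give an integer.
Answer: 3

Derivation:
Path from root to F: D -> E -> J -> F
Depth = number of edges = 3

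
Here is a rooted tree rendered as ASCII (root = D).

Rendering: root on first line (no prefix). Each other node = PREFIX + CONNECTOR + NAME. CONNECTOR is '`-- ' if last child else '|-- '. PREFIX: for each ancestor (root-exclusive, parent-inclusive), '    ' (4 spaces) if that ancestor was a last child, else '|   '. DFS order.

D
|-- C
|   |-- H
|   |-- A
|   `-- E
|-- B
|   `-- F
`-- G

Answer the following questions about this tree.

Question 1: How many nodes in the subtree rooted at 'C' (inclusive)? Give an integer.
Answer: 4

Derivation:
Subtree rooted at C contains: A, C, E, H
Count = 4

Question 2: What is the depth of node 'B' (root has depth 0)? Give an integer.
Answer: 1

Derivation:
Path from root to B: D -> B
Depth = number of edges = 1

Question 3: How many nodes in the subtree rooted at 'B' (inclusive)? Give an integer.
Subtree rooted at B contains: B, F
Count = 2

Answer: 2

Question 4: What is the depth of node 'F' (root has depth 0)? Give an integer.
Answer: 2

Derivation:
Path from root to F: D -> B -> F
Depth = number of edges = 2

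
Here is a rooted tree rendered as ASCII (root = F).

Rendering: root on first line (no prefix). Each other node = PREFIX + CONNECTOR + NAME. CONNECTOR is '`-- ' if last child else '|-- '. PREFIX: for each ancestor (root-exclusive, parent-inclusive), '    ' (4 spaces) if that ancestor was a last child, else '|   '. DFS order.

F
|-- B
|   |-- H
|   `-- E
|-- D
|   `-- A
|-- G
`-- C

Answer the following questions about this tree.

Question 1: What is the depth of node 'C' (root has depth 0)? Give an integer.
Answer: 1

Derivation:
Path from root to C: F -> C
Depth = number of edges = 1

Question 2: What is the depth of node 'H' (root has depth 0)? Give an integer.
Path from root to H: F -> B -> H
Depth = number of edges = 2

Answer: 2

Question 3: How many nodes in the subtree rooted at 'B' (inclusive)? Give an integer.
Subtree rooted at B contains: B, E, H
Count = 3

Answer: 3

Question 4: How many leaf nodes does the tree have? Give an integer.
Answer: 5

Derivation:
Leaves (nodes with no children): A, C, E, G, H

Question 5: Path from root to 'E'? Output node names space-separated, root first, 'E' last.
Walk down from root: F -> B -> E

Answer: F B E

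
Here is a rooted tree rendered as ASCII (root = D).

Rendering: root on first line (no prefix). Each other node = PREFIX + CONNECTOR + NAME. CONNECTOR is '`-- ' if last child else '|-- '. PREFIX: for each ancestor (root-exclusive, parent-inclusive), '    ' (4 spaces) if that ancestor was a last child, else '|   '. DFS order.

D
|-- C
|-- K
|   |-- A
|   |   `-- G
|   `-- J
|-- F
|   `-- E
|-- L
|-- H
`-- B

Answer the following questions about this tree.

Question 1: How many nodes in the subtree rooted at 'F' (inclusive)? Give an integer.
Subtree rooted at F contains: E, F
Count = 2

Answer: 2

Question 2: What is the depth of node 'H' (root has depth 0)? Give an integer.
Path from root to H: D -> H
Depth = number of edges = 1

Answer: 1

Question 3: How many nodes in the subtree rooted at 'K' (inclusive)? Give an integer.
Subtree rooted at K contains: A, G, J, K
Count = 4

Answer: 4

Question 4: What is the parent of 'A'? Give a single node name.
Answer: K

Derivation:
Scan adjacency: A appears as child of K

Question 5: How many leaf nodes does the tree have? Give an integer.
Leaves (nodes with no children): B, C, E, G, H, J, L

Answer: 7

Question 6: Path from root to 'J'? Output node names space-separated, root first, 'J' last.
Walk down from root: D -> K -> J

Answer: D K J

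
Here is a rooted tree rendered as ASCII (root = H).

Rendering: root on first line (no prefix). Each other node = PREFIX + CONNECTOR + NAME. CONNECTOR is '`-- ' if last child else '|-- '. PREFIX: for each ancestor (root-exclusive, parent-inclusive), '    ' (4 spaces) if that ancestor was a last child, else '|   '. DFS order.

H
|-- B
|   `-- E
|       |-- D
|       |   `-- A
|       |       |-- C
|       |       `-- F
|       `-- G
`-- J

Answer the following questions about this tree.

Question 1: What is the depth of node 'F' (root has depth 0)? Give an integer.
Answer: 5

Derivation:
Path from root to F: H -> B -> E -> D -> A -> F
Depth = number of edges = 5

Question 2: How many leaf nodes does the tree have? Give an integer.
Answer: 4

Derivation:
Leaves (nodes with no children): C, F, G, J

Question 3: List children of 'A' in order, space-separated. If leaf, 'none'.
Node A's children (from adjacency): C, F

Answer: C F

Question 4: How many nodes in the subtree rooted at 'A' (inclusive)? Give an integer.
Answer: 3

Derivation:
Subtree rooted at A contains: A, C, F
Count = 3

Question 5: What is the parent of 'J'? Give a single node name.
Scan adjacency: J appears as child of H

Answer: H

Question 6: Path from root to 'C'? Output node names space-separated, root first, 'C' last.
Walk down from root: H -> B -> E -> D -> A -> C

Answer: H B E D A C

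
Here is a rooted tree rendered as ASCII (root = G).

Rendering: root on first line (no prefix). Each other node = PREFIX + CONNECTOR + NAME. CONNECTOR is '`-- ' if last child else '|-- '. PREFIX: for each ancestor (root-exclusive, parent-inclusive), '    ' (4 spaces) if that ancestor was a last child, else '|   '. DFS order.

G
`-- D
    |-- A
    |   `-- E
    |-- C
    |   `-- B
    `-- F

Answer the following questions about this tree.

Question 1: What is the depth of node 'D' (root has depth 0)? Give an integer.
Path from root to D: G -> D
Depth = number of edges = 1

Answer: 1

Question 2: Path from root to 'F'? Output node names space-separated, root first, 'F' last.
Walk down from root: G -> D -> F

Answer: G D F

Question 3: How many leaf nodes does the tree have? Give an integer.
Answer: 3

Derivation:
Leaves (nodes with no children): B, E, F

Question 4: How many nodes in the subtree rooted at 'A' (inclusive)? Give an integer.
Subtree rooted at A contains: A, E
Count = 2

Answer: 2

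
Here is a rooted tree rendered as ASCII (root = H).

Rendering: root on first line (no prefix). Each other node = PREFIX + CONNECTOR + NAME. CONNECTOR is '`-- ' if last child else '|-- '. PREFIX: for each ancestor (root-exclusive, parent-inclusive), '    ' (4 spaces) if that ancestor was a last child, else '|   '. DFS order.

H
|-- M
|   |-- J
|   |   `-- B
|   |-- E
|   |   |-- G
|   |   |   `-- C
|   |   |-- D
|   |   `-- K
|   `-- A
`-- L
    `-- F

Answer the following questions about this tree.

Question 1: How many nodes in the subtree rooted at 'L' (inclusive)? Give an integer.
Answer: 2

Derivation:
Subtree rooted at L contains: F, L
Count = 2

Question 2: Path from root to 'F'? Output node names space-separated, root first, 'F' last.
Walk down from root: H -> L -> F

Answer: H L F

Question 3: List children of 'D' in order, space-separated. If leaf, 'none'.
Node D's children (from adjacency): (leaf)

Answer: none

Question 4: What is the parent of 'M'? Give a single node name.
Answer: H

Derivation:
Scan adjacency: M appears as child of H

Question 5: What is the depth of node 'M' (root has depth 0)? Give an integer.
Answer: 1

Derivation:
Path from root to M: H -> M
Depth = number of edges = 1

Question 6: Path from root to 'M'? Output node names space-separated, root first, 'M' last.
Answer: H M

Derivation:
Walk down from root: H -> M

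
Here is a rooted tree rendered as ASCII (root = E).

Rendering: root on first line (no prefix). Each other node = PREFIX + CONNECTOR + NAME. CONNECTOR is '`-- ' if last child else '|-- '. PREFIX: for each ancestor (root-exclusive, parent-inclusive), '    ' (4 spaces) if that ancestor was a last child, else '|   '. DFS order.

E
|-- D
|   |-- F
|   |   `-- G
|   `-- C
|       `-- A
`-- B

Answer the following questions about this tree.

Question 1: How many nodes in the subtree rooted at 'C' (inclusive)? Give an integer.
Subtree rooted at C contains: A, C
Count = 2

Answer: 2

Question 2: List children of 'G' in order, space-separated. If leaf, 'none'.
Node G's children (from adjacency): (leaf)

Answer: none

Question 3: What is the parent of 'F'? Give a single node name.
Answer: D

Derivation:
Scan adjacency: F appears as child of D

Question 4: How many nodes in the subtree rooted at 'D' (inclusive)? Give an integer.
Answer: 5

Derivation:
Subtree rooted at D contains: A, C, D, F, G
Count = 5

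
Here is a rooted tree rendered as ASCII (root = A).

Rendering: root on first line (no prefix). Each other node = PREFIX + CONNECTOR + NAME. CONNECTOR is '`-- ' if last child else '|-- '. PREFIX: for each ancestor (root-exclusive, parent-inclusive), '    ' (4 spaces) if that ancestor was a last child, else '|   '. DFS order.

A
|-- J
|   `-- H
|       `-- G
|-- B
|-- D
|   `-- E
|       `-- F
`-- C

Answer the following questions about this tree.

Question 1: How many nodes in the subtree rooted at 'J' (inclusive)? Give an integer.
Subtree rooted at J contains: G, H, J
Count = 3

Answer: 3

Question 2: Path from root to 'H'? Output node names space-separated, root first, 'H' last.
Answer: A J H

Derivation:
Walk down from root: A -> J -> H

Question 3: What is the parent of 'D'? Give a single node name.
Answer: A

Derivation:
Scan adjacency: D appears as child of A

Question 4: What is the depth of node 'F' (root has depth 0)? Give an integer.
Path from root to F: A -> D -> E -> F
Depth = number of edges = 3

Answer: 3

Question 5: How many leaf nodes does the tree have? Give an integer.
Leaves (nodes with no children): B, C, F, G

Answer: 4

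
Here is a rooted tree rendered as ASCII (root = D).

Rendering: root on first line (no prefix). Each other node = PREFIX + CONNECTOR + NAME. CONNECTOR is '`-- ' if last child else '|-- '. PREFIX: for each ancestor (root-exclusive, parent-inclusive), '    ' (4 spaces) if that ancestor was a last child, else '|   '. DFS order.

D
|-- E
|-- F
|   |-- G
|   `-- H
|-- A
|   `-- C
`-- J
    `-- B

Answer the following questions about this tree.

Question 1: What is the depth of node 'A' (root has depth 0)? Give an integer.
Answer: 1

Derivation:
Path from root to A: D -> A
Depth = number of edges = 1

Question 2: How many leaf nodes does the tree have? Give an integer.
Answer: 5

Derivation:
Leaves (nodes with no children): B, C, E, G, H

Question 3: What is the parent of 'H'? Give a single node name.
Answer: F

Derivation:
Scan adjacency: H appears as child of F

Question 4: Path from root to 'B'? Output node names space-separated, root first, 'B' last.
Answer: D J B

Derivation:
Walk down from root: D -> J -> B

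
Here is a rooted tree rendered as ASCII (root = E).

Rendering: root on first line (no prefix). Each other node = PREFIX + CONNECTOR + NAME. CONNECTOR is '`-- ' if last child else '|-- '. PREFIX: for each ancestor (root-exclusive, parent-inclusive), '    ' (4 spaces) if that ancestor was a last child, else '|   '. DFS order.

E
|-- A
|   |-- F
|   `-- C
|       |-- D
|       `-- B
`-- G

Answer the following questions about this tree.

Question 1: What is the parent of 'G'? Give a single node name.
Scan adjacency: G appears as child of E

Answer: E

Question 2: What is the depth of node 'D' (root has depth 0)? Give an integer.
Path from root to D: E -> A -> C -> D
Depth = number of edges = 3

Answer: 3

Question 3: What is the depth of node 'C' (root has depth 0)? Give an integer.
Answer: 2

Derivation:
Path from root to C: E -> A -> C
Depth = number of edges = 2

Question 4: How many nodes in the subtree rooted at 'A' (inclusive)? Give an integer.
Answer: 5

Derivation:
Subtree rooted at A contains: A, B, C, D, F
Count = 5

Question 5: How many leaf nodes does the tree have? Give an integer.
Answer: 4

Derivation:
Leaves (nodes with no children): B, D, F, G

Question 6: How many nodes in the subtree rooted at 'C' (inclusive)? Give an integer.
Answer: 3

Derivation:
Subtree rooted at C contains: B, C, D
Count = 3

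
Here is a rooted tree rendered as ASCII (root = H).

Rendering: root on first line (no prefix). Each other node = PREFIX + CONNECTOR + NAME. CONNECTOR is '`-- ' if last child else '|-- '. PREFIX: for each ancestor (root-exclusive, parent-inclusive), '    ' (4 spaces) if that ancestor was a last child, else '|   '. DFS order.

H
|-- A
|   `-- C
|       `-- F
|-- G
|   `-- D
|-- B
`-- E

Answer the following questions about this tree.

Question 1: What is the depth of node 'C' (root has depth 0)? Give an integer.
Path from root to C: H -> A -> C
Depth = number of edges = 2

Answer: 2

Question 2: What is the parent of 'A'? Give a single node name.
Scan adjacency: A appears as child of H

Answer: H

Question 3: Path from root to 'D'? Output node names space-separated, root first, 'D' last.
Walk down from root: H -> G -> D

Answer: H G D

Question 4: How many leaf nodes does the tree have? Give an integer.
Leaves (nodes with no children): B, D, E, F

Answer: 4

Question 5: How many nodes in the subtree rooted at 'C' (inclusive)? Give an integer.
Answer: 2

Derivation:
Subtree rooted at C contains: C, F
Count = 2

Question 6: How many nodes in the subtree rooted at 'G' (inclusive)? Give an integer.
Answer: 2

Derivation:
Subtree rooted at G contains: D, G
Count = 2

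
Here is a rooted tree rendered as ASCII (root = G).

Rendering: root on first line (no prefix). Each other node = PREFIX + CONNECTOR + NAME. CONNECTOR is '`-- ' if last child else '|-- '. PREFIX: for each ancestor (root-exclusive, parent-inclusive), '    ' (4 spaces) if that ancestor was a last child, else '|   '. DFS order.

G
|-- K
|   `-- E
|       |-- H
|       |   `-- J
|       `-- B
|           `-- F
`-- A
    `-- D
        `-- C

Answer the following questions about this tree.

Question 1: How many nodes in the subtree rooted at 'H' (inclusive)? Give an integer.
Answer: 2

Derivation:
Subtree rooted at H contains: H, J
Count = 2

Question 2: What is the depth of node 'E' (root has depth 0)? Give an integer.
Path from root to E: G -> K -> E
Depth = number of edges = 2

Answer: 2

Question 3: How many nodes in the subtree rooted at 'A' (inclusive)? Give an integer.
Subtree rooted at A contains: A, C, D
Count = 3

Answer: 3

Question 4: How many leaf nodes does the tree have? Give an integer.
Answer: 3

Derivation:
Leaves (nodes with no children): C, F, J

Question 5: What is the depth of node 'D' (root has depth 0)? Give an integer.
Answer: 2

Derivation:
Path from root to D: G -> A -> D
Depth = number of edges = 2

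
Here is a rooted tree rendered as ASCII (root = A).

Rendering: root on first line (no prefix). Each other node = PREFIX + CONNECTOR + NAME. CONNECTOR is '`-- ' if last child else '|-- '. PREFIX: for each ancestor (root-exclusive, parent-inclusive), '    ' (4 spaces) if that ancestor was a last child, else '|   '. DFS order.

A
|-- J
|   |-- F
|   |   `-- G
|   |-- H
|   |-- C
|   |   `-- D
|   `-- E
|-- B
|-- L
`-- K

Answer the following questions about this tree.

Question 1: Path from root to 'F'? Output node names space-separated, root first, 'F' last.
Walk down from root: A -> J -> F

Answer: A J F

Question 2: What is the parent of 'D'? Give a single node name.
Answer: C

Derivation:
Scan adjacency: D appears as child of C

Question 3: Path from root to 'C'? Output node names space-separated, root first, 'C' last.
Walk down from root: A -> J -> C

Answer: A J C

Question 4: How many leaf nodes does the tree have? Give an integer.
Answer: 7

Derivation:
Leaves (nodes with no children): B, D, E, G, H, K, L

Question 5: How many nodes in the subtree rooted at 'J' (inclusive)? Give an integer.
Answer: 7

Derivation:
Subtree rooted at J contains: C, D, E, F, G, H, J
Count = 7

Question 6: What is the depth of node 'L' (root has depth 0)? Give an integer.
Path from root to L: A -> L
Depth = number of edges = 1

Answer: 1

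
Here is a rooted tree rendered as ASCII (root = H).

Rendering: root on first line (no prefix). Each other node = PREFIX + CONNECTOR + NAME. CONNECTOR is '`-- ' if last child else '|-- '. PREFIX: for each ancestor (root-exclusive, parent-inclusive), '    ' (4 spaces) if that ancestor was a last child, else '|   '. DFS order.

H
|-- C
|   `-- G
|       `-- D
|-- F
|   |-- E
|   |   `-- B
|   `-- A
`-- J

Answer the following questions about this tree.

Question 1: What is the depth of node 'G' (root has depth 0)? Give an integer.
Answer: 2

Derivation:
Path from root to G: H -> C -> G
Depth = number of edges = 2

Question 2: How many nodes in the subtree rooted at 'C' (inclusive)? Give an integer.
Answer: 3

Derivation:
Subtree rooted at C contains: C, D, G
Count = 3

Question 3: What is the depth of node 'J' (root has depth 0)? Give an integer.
Path from root to J: H -> J
Depth = number of edges = 1

Answer: 1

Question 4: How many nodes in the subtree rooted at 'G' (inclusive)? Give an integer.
Subtree rooted at G contains: D, G
Count = 2

Answer: 2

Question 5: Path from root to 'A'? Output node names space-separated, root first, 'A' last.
Walk down from root: H -> F -> A

Answer: H F A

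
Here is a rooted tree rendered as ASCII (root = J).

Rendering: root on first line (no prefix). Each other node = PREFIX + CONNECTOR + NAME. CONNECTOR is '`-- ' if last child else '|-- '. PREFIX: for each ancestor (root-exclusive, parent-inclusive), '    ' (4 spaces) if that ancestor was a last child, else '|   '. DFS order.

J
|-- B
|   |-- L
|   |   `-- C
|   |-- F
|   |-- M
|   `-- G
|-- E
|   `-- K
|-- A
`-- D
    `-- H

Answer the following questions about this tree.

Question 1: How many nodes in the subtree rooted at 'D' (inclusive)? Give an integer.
Answer: 2

Derivation:
Subtree rooted at D contains: D, H
Count = 2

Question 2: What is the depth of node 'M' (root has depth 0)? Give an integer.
Path from root to M: J -> B -> M
Depth = number of edges = 2

Answer: 2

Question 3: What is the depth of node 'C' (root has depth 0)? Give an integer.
Path from root to C: J -> B -> L -> C
Depth = number of edges = 3

Answer: 3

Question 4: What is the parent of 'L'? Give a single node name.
Answer: B

Derivation:
Scan adjacency: L appears as child of B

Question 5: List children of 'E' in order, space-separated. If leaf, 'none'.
Node E's children (from adjacency): K

Answer: K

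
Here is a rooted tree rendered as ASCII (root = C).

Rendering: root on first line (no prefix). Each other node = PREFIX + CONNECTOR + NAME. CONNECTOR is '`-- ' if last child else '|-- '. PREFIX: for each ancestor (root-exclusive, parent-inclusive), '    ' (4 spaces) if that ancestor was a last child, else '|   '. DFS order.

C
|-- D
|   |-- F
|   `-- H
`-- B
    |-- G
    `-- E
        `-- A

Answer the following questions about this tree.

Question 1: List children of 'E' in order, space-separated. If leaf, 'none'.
Node E's children (from adjacency): A

Answer: A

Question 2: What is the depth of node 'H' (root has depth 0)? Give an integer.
Path from root to H: C -> D -> H
Depth = number of edges = 2

Answer: 2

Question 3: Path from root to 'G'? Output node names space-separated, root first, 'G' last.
Answer: C B G

Derivation:
Walk down from root: C -> B -> G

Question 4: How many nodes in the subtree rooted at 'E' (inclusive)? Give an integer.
Subtree rooted at E contains: A, E
Count = 2

Answer: 2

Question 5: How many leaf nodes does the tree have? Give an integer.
Answer: 4

Derivation:
Leaves (nodes with no children): A, F, G, H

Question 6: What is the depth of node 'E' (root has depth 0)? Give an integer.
Path from root to E: C -> B -> E
Depth = number of edges = 2

Answer: 2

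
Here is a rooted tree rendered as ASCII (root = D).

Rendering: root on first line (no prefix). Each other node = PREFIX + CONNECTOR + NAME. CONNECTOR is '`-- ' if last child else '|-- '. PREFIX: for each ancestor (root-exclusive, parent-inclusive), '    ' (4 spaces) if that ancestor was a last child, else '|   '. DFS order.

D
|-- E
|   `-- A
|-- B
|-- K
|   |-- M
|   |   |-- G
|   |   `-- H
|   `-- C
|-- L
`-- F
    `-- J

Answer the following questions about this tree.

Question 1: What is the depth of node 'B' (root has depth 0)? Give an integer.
Answer: 1

Derivation:
Path from root to B: D -> B
Depth = number of edges = 1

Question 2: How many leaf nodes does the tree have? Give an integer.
Leaves (nodes with no children): A, B, C, G, H, J, L

Answer: 7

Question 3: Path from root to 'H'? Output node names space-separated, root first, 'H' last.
Walk down from root: D -> K -> M -> H

Answer: D K M H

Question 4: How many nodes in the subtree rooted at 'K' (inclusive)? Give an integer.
Answer: 5

Derivation:
Subtree rooted at K contains: C, G, H, K, M
Count = 5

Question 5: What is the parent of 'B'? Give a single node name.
Scan adjacency: B appears as child of D

Answer: D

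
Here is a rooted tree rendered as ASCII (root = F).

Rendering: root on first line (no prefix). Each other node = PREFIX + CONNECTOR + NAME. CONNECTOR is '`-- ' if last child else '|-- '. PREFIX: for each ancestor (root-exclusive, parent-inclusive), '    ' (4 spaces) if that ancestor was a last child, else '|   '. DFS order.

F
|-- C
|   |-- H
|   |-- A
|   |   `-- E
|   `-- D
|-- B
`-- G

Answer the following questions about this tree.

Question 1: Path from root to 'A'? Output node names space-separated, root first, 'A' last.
Answer: F C A

Derivation:
Walk down from root: F -> C -> A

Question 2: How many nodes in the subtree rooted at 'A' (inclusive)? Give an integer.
Answer: 2

Derivation:
Subtree rooted at A contains: A, E
Count = 2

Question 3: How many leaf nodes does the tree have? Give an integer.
Answer: 5

Derivation:
Leaves (nodes with no children): B, D, E, G, H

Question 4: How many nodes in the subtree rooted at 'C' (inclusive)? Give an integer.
Answer: 5

Derivation:
Subtree rooted at C contains: A, C, D, E, H
Count = 5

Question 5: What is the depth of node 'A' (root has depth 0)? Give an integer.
Answer: 2

Derivation:
Path from root to A: F -> C -> A
Depth = number of edges = 2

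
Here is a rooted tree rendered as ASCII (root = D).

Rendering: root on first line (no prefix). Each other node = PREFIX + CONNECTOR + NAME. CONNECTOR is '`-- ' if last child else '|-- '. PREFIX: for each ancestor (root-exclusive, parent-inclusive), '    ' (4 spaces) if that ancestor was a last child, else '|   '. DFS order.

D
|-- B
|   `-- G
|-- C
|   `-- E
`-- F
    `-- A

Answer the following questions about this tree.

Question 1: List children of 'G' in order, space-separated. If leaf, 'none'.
Node G's children (from adjacency): (leaf)

Answer: none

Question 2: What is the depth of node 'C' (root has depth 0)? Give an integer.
Answer: 1

Derivation:
Path from root to C: D -> C
Depth = number of edges = 1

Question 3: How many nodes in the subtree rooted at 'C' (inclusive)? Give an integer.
Subtree rooted at C contains: C, E
Count = 2

Answer: 2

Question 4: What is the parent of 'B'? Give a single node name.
Answer: D

Derivation:
Scan adjacency: B appears as child of D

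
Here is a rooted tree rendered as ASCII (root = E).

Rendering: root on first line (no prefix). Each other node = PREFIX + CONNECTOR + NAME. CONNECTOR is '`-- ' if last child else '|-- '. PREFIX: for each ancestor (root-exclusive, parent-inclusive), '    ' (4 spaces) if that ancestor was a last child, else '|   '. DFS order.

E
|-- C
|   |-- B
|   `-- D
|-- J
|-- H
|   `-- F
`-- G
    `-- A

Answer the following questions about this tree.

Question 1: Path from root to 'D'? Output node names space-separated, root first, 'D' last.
Walk down from root: E -> C -> D

Answer: E C D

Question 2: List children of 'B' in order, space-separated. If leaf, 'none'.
Node B's children (from adjacency): (leaf)

Answer: none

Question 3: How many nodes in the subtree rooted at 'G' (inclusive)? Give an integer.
Answer: 2

Derivation:
Subtree rooted at G contains: A, G
Count = 2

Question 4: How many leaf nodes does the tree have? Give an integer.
Leaves (nodes with no children): A, B, D, F, J

Answer: 5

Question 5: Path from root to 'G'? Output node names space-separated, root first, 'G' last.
Answer: E G

Derivation:
Walk down from root: E -> G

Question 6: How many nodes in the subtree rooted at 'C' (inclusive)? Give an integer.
Answer: 3

Derivation:
Subtree rooted at C contains: B, C, D
Count = 3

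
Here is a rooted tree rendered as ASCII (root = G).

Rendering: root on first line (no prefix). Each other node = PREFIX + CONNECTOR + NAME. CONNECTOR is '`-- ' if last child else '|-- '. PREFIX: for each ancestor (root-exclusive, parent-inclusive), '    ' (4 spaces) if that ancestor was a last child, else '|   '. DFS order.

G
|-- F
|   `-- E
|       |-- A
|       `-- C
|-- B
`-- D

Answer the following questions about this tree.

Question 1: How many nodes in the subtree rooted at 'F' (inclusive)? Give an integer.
Answer: 4

Derivation:
Subtree rooted at F contains: A, C, E, F
Count = 4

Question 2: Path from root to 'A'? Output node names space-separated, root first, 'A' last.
Answer: G F E A

Derivation:
Walk down from root: G -> F -> E -> A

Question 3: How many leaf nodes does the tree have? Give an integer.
Answer: 4

Derivation:
Leaves (nodes with no children): A, B, C, D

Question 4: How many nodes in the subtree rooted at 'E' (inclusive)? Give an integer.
Subtree rooted at E contains: A, C, E
Count = 3

Answer: 3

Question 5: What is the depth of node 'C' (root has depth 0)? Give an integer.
Path from root to C: G -> F -> E -> C
Depth = number of edges = 3

Answer: 3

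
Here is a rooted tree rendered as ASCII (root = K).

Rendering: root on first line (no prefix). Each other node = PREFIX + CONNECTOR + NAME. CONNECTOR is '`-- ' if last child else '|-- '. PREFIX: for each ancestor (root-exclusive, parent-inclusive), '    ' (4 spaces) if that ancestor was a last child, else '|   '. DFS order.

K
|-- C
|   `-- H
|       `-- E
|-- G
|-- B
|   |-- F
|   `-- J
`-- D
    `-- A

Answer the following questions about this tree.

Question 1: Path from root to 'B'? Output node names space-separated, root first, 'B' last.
Answer: K B

Derivation:
Walk down from root: K -> B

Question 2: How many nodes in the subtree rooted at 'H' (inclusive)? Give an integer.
Subtree rooted at H contains: E, H
Count = 2

Answer: 2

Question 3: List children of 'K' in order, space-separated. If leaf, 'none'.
Node K's children (from adjacency): C, G, B, D

Answer: C G B D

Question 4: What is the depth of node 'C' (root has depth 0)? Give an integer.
Answer: 1

Derivation:
Path from root to C: K -> C
Depth = number of edges = 1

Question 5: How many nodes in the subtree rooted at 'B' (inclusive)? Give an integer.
Answer: 3

Derivation:
Subtree rooted at B contains: B, F, J
Count = 3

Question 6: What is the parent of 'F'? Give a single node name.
Answer: B

Derivation:
Scan adjacency: F appears as child of B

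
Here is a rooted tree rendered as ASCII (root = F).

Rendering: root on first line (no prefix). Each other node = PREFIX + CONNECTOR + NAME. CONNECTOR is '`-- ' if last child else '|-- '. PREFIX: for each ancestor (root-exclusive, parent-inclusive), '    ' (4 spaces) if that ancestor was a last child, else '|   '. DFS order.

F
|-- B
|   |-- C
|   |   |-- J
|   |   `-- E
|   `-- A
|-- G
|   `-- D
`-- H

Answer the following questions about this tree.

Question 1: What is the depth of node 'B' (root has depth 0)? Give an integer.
Path from root to B: F -> B
Depth = number of edges = 1

Answer: 1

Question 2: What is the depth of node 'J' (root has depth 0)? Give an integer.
Answer: 3

Derivation:
Path from root to J: F -> B -> C -> J
Depth = number of edges = 3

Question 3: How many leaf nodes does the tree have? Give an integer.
Leaves (nodes with no children): A, D, E, H, J

Answer: 5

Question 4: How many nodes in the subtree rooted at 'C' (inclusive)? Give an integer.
Answer: 3

Derivation:
Subtree rooted at C contains: C, E, J
Count = 3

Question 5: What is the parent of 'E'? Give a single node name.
Scan adjacency: E appears as child of C

Answer: C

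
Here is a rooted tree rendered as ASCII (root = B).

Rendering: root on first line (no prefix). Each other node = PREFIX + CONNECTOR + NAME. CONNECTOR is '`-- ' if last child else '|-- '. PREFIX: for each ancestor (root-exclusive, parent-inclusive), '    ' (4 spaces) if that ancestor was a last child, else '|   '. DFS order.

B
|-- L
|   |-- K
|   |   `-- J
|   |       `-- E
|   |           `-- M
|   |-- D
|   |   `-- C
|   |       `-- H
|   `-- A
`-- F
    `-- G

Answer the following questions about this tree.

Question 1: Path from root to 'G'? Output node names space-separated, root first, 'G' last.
Answer: B F G

Derivation:
Walk down from root: B -> F -> G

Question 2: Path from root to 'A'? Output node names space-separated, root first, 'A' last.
Answer: B L A

Derivation:
Walk down from root: B -> L -> A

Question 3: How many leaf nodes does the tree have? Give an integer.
Leaves (nodes with no children): A, G, H, M

Answer: 4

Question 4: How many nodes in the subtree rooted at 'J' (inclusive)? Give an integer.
Answer: 3

Derivation:
Subtree rooted at J contains: E, J, M
Count = 3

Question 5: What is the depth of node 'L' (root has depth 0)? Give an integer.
Path from root to L: B -> L
Depth = number of edges = 1

Answer: 1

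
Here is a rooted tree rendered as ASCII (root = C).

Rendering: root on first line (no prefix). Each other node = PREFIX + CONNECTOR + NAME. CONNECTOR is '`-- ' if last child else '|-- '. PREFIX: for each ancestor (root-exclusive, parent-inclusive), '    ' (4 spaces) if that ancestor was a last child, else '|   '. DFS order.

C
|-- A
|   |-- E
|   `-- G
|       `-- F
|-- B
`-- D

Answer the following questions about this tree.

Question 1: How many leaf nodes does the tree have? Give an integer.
Leaves (nodes with no children): B, D, E, F

Answer: 4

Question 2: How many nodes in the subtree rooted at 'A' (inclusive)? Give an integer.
Answer: 4

Derivation:
Subtree rooted at A contains: A, E, F, G
Count = 4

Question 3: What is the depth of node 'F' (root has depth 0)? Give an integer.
Answer: 3

Derivation:
Path from root to F: C -> A -> G -> F
Depth = number of edges = 3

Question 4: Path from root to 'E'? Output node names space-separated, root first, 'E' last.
Walk down from root: C -> A -> E

Answer: C A E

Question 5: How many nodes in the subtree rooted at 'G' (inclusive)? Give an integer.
Subtree rooted at G contains: F, G
Count = 2

Answer: 2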